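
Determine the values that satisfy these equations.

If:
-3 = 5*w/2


Then:
w = -6/5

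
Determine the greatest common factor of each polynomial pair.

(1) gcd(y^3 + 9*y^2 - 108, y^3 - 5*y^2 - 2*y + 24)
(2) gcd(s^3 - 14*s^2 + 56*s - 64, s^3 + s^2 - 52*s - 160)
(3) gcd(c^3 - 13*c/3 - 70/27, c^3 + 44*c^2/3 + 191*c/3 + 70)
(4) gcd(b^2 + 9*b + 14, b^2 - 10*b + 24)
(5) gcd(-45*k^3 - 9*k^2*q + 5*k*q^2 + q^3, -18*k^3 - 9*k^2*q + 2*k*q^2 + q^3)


(1) = y - 3
(2) = s - 8
(3) = c + 5/3
(4) = gcd((b + 2)*(b + 7), (b - 6)*(b - 4)) = 1
(5) = gcd((-3*k + q)*(3*k + q)*(5*k + q), (-3*k + q)*(2*k + q)*(3*k + q)) = -9*k^2 + q^2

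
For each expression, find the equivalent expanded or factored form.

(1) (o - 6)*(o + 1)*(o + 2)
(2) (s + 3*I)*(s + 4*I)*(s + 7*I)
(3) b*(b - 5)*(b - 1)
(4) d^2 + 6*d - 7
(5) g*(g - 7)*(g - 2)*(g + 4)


(1) = o^3 - 3*o^2 - 16*o - 12
(2) = s^3 + 14*I*s^2 - 61*s - 84*I
(3) = b^3 - 6*b^2 + 5*b
(4) = (d - 1)*(d + 7)
(5) = g^4 - 5*g^3 - 22*g^2 + 56*g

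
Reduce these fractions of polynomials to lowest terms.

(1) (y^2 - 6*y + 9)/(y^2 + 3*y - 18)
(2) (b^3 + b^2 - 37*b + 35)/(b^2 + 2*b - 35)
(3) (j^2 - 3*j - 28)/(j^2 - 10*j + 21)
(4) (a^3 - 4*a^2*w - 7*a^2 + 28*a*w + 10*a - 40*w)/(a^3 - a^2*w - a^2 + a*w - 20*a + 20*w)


(1) = (y - 3)/(y + 6)
(2) = b - 1
(3) = (j + 4)/(j - 3)
(4) = (-a^2 + 4*a*w + 2*a - 8*w)/(-a^2 + a*w - 4*a + 4*w)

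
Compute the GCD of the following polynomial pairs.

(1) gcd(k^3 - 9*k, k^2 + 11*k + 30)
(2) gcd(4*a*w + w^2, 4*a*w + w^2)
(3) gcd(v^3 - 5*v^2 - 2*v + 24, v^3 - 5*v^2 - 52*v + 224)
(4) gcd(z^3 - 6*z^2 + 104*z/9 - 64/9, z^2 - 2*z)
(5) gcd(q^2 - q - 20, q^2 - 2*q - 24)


(1) = 1
(2) = 4*a*w + w^2
(3) = gcd((v - 4)*(v - 3)*(v + 2), (v - 8)*(v - 4)*(v + 7)) = v - 4
(4) = z - 2
(5) = q + 4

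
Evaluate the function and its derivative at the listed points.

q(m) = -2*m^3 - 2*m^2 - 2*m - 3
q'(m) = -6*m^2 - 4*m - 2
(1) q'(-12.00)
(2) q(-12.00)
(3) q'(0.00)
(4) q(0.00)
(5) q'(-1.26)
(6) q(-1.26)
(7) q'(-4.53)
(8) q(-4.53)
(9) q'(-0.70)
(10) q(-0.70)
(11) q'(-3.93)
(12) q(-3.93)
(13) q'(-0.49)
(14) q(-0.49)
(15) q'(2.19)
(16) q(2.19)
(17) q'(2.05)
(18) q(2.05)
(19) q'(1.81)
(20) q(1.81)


(1) = -818.00
(2) = 3189.00
(3) = -2.00
(4) = -3.00
(5) = -6.49
(6) = 0.35
(7) = -107.01
(8) = 150.94
(9) = -2.14
(10) = -1.89
(11) = -78.95
(12) = 95.37
(13) = -1.48
(14) = -2.26
(15) = -39.54
(16) = -37.98
(17) = -35.41
(18) = -32.74
(19) = -28.90
(20) = -25.03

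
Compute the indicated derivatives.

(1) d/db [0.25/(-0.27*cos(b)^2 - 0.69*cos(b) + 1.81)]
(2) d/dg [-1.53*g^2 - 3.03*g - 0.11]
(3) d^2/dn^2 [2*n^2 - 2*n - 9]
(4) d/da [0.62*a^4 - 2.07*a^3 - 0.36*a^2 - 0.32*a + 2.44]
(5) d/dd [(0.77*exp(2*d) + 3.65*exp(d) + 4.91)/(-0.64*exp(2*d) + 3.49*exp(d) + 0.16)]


(1) = -(0.135*cos(b) + 0.1725)*sin(b)/(0.27*cos(b)^2 + 0.69*cos(b) - 1.81)^2
(2) = -3.06*g - 3.03
(3) = 4
(4) = 2.48*a^3 - 6.21*a^2 - 0.72*a - 0.32
(5) = (5.0233*exp(2*d) + 6.5312*exp(d) - 16.5519)*exp(d)/(0.4096*exp(4*d) - 4.4672*exp(3*d) + 11.9753*exp(2*d) + 1.1168*exp(d) + 0.0256)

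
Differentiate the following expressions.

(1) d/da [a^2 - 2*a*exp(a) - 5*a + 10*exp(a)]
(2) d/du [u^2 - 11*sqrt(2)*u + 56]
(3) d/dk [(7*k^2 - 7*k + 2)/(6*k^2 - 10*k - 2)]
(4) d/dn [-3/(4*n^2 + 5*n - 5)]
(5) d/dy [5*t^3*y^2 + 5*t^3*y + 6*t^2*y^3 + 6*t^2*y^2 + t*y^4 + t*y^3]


(1) = -2*a*exp(a) + 2*a + 8*exp(a) - 5
(2) = 2*u - 11*sqrt(2)
(3) = (-14*k^2 - 26*k + 17)/(2*(9*k^4 - 30*k^3 + 19*k^2 + 10*k + 1))
(4) = 3*(8*n + 5)/(4*n^2 + 5*n - 5)^2
(5) = t*(10*t^2*y + 5*t^2 + 18*t*y^2 + 12*t*y + 4*y^3 + 3*y^2)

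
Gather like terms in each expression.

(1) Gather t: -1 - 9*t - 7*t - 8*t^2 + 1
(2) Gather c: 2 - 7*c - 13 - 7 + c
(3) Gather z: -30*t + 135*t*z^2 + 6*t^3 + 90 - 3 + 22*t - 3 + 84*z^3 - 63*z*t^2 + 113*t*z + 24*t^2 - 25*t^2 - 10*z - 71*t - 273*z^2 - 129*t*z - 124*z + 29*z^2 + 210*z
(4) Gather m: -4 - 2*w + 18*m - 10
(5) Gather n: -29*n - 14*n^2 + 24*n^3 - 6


(1) = -8*t^2 - 16*t
(2) = -6*c - 18
(3) = 6*t^3 - t^2 - 79*t + 84*z^3 + z^2*(135*t - 244) + z*(-63*t^2 - 16*t + 76) + 84
(4) = 18*m - 2*w - 14
(5) = 24*n^3 - 14*n^2 - 29*n - 6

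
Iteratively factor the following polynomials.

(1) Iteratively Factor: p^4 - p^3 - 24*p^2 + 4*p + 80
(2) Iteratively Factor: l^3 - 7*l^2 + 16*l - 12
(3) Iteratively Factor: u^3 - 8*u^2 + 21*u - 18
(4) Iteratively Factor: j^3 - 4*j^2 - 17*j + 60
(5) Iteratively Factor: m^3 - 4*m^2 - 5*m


(1) = (p - 5)*(p^3 + 4*p^2 - 4*p - 16) = (p - 5)*(p + 4)*(p^2 - 4) = (p - 5)*(p - 2)*(p + 4)*(p + 2)
(2) = (l - 2)*(l^2 - 5*l + 6) = (l - 3)*(l - 2)*(l - 2)
(3) = (u - 2)*(u^2 - 6*u + 9) = (u - 3)*(u - 2)*(u - 3)
(4) = (j - 5)*(j^2 + j - 12) = (j - 5)*(j - 3)*(j + 4)
(5) = (m)*(m^2 - 4*m - 5) = m*(m - 5)*(m + 1)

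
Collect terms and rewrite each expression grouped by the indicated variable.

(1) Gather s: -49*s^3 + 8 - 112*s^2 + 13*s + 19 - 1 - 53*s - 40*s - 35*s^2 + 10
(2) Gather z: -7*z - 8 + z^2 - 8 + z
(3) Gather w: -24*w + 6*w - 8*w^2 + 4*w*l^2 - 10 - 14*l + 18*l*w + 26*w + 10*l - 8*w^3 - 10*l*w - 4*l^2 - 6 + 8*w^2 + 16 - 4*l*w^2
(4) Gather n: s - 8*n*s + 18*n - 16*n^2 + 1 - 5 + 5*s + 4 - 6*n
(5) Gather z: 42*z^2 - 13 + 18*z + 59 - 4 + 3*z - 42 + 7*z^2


(1) = -49*s^3 - 147*s^2 - 80*s + 36
(2) = z^2 - 6*z - 16
(3) = -4*l^2 - 4*l*w^2 - 4*l - 8*w^3 + w*(4*l^2 + 8*l + 8)
(4) = -16*n^2 + n*(12 - 8*s) + 6*s
(5) = 49*z^2 + 21*z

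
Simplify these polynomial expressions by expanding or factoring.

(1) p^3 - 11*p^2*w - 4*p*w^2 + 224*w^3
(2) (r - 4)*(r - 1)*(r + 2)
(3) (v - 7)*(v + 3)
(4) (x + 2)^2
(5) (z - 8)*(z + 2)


(1) = (p - 8*w)*(p - 7*w)*(p + 4*w)
(2) = r^3 - 3*r^2 - 6*r + 8
(3) = v^2 - 4*v - 21
(4) = x^2 + 4*x + 4
(5) = z^2 - 6*z - 16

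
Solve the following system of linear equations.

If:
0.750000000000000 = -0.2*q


Then:
q = -3.75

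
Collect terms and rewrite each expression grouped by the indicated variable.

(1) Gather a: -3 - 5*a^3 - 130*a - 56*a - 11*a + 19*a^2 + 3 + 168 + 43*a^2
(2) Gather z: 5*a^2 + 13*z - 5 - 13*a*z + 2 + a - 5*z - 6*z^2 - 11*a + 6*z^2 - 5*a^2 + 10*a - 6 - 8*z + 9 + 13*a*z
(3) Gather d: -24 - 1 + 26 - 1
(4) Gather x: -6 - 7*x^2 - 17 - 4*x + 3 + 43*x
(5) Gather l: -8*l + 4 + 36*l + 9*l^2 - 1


(1) = -5*a^3 + 62*a^2 - 197*a + 168
(2) = 0
(3) = 0
(4) = -7*x^2 + 39*x - 20
(5) = 9*l^2 + 28*l + 3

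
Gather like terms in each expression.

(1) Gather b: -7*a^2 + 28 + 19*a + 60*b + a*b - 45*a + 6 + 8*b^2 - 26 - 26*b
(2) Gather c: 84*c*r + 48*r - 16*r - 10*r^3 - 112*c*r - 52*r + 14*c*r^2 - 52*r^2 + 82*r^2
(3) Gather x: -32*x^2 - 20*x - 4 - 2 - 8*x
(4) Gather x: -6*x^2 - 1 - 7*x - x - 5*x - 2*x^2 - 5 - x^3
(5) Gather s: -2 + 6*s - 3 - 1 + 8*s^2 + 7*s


(1) = -7*a^2 - 26*a + 8*b^2 + b*(a + 34) + 8
(2) = c*(14*r^2 - 28*r) - 10*r^3 + 30*r^2 - 20*r
(3) = -32*x^2 - 28*x - 6
(4) = -x^3 - 8*x^2 - 13*x - 6
(5) = 8*s^2 + 13*s - 6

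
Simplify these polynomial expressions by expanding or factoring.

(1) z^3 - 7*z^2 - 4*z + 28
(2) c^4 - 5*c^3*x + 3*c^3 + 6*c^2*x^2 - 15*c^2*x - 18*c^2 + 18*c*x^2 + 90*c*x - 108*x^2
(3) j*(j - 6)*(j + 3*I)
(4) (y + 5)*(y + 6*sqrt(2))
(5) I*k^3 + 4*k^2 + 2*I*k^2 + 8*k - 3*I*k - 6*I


(1) = (z - 7)*(z - 2)*(z + 2)
(2) = (c - 3)*(c + 6)*(c - 3*x)*(c - 2*x)
(3) = j^3 - 6*j^2 + 3*I*j^2 - 18*I*j
(4) = y^2 + 5*y + 6*sqrt(2)*y + 30*sqrt(2)
(5) = (k + 2)*(k - 3*I)*(I*k + 1)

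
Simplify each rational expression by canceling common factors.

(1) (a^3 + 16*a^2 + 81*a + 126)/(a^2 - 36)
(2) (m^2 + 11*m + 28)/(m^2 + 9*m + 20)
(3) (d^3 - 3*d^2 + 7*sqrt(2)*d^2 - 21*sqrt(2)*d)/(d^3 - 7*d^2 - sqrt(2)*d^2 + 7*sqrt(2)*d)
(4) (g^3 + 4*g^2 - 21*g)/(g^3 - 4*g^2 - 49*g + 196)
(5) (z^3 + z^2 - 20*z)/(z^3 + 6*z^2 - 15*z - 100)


(1) = (a^2 + 10*a + 21)/(a - 6)
(2) = (m + 7)/(m + 5)
(3) = (d^2 + d*(-3 + 7*sqrt(2)) - 21*sqrt(2))/(d^2 + d*(-7 - sqrt(2)) + 7*sqrt(2))
(4) = (g^2 - 3*g)/(g^2 - 11*g + 28)
(5) = z/(z + 5)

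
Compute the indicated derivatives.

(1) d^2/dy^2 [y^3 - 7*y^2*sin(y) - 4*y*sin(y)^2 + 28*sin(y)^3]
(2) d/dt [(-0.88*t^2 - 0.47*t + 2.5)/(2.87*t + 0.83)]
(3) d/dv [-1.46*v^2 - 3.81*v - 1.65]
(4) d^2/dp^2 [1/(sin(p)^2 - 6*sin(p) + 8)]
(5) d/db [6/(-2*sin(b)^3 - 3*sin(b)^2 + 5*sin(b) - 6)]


(1) = 7*y^2*sin(y) - 28*y*cos(y) - 8*y*cos(2*y) + 6*y - 35*sin(y) - 8*sin(2*y) + 63*sin(3*y)
(2) = (-2.5256*t^2 - 1.4608*t - 7.5651)/(8.2369*t^2 + 4.7642*t + 0.6889)
(3) = -2.92*v - 3.81
(4) = 2*(-2*sin(p)^4 + 9*sin(p)^3 + sin(p)^2 - 42*sin(p) + 28)/(sin(p)^2 - 6*sin(p) + 8)^3
(5) = 6*(6*sin(b)^2 + 6*sin(b) - 5)*cos(b)/(2*sin(b)^3 + 3*sin(b)^2 - 5*sin(b) + 6)^2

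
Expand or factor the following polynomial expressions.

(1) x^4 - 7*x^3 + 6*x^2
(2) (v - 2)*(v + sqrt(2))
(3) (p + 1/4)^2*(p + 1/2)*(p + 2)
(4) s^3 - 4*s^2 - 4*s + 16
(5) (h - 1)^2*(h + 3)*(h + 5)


(1) = x^2*(x - 6)*(x - 1)
(2) = v^2 - 2*v + sqrt(2)*v - 2*sqrt(2)
(3) = p^4 + 3*p^3 + 37*p^2/16 + 21*p/32 + 1/16
(4) = (s - 4)*(s - 2)*(s + 2)
(5) = h^4 + 6*h^3 - 22*h + 15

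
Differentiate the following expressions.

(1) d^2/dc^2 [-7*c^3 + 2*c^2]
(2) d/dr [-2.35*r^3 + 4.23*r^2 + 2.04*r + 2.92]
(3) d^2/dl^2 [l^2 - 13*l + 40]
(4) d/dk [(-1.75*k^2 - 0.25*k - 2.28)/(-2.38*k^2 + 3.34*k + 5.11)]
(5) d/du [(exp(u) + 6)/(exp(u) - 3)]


(1) = 4 - 42*c
(2) = -7.05*r^2 + 8.46*r + 2.04
(3) = 2
(4) = (-6.44*k^2 - 28.7378*k + 6.3377)/(5.6644*k^4 - 15.8984*k^3 - 13.168*k^2 + 34.1348*k + 26.1121)
(5) = -9*exp(u)/(exp(u) - 3)^2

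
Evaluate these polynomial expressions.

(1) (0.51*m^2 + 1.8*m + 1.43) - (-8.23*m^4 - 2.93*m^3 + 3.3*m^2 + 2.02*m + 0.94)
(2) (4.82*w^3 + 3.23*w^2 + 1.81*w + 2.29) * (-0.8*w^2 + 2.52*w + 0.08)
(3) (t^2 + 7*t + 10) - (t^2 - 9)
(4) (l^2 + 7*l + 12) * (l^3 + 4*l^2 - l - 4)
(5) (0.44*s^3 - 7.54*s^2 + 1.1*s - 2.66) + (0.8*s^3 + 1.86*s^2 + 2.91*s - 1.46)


(1) = 8.23*m^4 + 2.93*m^3 - 2.79*m^2 - 0.22*m + 0.49
(2) = -3.856*w^5 + 9.5624*w^4 + 7.0772*w^3 + 2.9876*w^2 + 5.9156*w + 0.1832
(3) = 7*t + 19
(4) = l^5 + 11*l^4 + 39*l^3 + 37*l^2 - 40*l - 48
(5) = 1.24*s^3 - 5.68*s^2 + 4.01*s - 4.12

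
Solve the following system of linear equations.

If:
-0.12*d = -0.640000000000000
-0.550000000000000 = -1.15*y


Then:
d = 5.33
y = 0.48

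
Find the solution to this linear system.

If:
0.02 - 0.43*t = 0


Then:
t = 0.05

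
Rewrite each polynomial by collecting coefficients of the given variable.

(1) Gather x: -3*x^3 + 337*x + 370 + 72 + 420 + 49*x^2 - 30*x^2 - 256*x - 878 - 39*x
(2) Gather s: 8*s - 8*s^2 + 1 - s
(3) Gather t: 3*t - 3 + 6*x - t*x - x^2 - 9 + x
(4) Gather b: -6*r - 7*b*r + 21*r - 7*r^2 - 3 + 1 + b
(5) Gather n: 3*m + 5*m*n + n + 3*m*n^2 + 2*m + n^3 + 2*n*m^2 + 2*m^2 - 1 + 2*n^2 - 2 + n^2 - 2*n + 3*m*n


(1) = -3*x^3 + 19*x^2 + 42*x - 16
(2) = -8*s^2 + 7*s + 1
(3) = t*(3 - x) - x^2 + 7*x - 12
(4) = b*(1 - 7*r) - 7*r^2 + 15*r - 2
(5) = 2*m^2 + 5*m + n^3 + n^2*(3*m + 3) + n*(2*m^2 + 8*m - 1) - 3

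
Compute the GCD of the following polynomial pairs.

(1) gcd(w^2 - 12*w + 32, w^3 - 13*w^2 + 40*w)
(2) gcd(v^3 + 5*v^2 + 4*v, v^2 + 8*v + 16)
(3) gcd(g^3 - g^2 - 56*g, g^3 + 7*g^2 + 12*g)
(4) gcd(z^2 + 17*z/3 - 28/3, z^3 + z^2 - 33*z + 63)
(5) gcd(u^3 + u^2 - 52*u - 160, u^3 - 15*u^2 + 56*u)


(1) = w - 8
(2) = gcd(v*(v + 1)*(v + 4), (v + 4)^2) = v + 4
(3) = g
(4) = gcd((z - 4/3)*(z + 7), (z - 3)^2*(z + 7)) = z + 7
(5) = u - 8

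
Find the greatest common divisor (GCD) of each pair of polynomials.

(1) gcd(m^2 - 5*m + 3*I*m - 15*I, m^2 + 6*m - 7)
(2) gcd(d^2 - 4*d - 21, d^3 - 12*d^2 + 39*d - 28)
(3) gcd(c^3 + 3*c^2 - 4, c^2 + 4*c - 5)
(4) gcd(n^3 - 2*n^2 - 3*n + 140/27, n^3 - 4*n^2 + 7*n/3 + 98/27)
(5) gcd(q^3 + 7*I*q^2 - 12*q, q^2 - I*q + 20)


(1) = gcd((m - 5)*(m + 3*I), (m - 1)*(m + 7)) = 1
(2) = d - 7
(3) = gcd((c - 1)*(c + 2)^2, (c - 1)*(c + 5)) = c - 1
(4) = gcd((n - 7/3)*(n - 4/3)*(n + 5/3), (n - 7/3)^2*(n + 2/3)) = n - 7/3
(5) = q + 4*I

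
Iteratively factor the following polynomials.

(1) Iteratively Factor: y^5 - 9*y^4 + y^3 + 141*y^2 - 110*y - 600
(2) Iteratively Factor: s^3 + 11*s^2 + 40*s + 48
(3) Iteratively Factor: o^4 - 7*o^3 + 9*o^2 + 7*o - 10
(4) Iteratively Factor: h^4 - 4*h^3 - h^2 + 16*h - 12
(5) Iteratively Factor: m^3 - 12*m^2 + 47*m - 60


(1) = (y - 5)*(y^4 - 4*y^3 - 19*y^2 + 46*y + 120) = (y - 5)*(y + 3)*(y^3 - 7*y^2 + 2*y + 40) = (y - 5)^2*(y + 3)*(y^2 - 2*y - 8) = (y - 5)^2*(y - 4)*(y + 3)*(y + 2)
(2) = (s + 4)*(s^2 + 7*s + 12) = (s + 4)^2*(s + 3)
(3) = (o - 1)*(o^3 - 6*o^2 + 3*o + 10) = (o - 1)*(o + 1)*(o^2 - 7*o + 10) = (o - 2)*(o - 1)*(o + 1)*(o - 5)
(4) = (h - 1)*(h^3 - 3*h^2 - 4*h + 12) = (h - 3)*(h - 1)*(h^2 - 4) = (h - 3)*(h - 1)*(h + 2)*(h - 2)
(5) = (m - 4)*(m^2 - 8*m + 15) = (m - 5)*(m - 4)*(m - 3)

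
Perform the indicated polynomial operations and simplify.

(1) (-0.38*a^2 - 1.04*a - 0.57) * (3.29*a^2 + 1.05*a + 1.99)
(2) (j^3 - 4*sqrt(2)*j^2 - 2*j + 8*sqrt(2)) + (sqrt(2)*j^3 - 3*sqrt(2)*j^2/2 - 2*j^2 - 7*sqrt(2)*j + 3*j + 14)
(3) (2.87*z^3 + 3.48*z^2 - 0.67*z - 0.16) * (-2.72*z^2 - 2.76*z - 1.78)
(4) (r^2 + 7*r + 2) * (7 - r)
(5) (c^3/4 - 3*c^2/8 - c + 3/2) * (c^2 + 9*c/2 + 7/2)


(1) = -1.2502*a^4 - 3.8206*a^3 - 3.7235*a^2 - 2.6681*a - 1.1343
(2) = j^3 + sqrt(2)*j^3 - 11*sqrt(2)*j^2/2 - 2*j^2 - 7*sqrt(2)*j + j + 8*sqrt(2) + 14
(3) = -7.8064*z^5 - 17.3868*z^4 - 12.891*z^3 - 3.91*z^2 + 1.6342*z + 0.2848
(4) = -r^3 + 47*r + 14
(5) = c^5/4 + 3*c^4/4 - 29*c^3/16 - 69*c^2/16 + 13*c/4 + 21/4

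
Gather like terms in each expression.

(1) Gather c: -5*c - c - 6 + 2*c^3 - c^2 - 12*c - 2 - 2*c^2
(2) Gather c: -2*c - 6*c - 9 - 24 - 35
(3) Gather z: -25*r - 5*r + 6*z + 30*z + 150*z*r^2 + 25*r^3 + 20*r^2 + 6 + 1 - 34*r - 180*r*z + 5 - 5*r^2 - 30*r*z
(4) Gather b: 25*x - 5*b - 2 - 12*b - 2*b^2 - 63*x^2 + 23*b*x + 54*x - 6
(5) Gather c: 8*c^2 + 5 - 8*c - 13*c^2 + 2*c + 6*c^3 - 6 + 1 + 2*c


(1) = 2*c^3 - 3*c^2 - 18*c - 8
(2) = -8*c - 68
(3) = 25*r^3 + 15*r^2 - 64*r + z*(150*r^2 - 210*r + 36) + 12
(4) = -2*b^2 + b*(23*x - 17) - 63*x^2 + 79*x - 8
(5) = 6*c^3 - 5*c^2 - 4*c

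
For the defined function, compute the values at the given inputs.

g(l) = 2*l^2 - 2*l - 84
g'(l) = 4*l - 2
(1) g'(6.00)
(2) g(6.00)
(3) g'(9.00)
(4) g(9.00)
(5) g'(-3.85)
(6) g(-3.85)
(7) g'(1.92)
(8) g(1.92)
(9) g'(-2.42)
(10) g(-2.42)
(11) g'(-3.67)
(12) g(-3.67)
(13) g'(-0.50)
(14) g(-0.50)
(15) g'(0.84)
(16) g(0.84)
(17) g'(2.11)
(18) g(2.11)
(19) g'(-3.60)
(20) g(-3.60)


(1) = 22.00
(2) = -24.00
(3) = 34.00
(4) = 60.00
(5) = -17.40
(6) = -46.65
(7) = 5.68
(8) = -80.47
(9) = -11.68
(10) = -67.45
(11) = -16.68
(12) = -49.72
(13) = -4.00
(14) = -82.50
(15) = 1.36
(16) = -84.27
(17) = 6.44
(18) = -79.32
(19) = -16.40
(20) = -50.88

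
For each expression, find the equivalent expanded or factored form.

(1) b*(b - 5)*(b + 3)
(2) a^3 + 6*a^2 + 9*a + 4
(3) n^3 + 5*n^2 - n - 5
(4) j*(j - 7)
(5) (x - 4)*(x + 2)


(1) = b^3 - 2*b^2 - 15*b
(2) = (a + 1)^2*(a + 4)
(3) = (n - 1)*(n + 1)*(n + 5)
(4) = j^2 - 7*j
(5) = x^2 - 2*x - 8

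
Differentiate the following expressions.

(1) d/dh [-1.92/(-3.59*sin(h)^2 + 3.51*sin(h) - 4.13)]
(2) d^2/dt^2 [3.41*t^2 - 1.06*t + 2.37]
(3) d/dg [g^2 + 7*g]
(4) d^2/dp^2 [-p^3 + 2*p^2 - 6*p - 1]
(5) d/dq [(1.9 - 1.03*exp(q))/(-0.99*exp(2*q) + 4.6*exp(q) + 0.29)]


(1) = (6.7392 - 13.7856*sin(h))*cos(h)/(3.59*sin(h)^2 - 3.51*sin(h) + 4.13)^2
(2) = 6.82000000000000
(3) = 2*g + 7
(4) = 4 - 6*p
(5) = (-1.0197*exp(2*q) + 3.762*exp(q) - 9.0387)*exp(q)/(0.9801*exp(4*q) - 9.108*exp(3*q) + 20.5858*exp(2*q) + 2.668*exp(q) + 0.0841)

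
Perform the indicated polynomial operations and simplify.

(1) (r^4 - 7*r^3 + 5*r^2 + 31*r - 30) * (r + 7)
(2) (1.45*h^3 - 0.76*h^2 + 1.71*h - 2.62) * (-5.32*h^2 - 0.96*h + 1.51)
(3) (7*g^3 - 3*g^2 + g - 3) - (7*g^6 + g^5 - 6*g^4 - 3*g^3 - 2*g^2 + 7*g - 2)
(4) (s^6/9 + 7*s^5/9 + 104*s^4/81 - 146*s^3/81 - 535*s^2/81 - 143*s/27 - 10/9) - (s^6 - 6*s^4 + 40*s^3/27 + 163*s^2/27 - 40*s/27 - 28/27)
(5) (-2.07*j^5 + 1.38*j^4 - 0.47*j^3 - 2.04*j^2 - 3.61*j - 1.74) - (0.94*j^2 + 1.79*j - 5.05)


(1) = r^5 - 44*r^3 + 66*r^2 + 187*r - 210
(2) = -7.714*h^5 + 2.6512*h^4 - 6.1781*h^3 + 11.1492*h^2 + 5.0973*h - 3.9562
(3) = -7*g^6 - g^5 + 6*g^4 + 10*g^3 - g^2 - 6*g - 1
(4) = -8*s^6/9 + 7*s^5/9 + 590*s^4/81 - 266*s^3/81 - 1024*s^2/81 - 103*s/27 - 2/27
(5) = -2.07*j^5 + 1.38*j^4 - 0.47*j^3 - 2.98*j^2 - 5.4*j + 3.31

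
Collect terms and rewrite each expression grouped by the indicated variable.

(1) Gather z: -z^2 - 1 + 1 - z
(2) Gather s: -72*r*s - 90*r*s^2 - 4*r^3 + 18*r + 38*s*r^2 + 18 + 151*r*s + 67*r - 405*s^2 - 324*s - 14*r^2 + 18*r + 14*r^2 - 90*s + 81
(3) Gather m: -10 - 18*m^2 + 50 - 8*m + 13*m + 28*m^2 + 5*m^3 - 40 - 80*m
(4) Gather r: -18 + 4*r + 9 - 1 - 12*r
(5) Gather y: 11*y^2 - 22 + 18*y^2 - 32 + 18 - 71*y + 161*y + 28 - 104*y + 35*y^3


(1) = -z^2 - z
(2) = -4*r^3 + 103*r + s^2*(-90*r - 405) + s*(38*r^2 + 79*r - 414) + 99
(3) = 5*m^3 + 10*m^2 - 75*m
(4) = -8*r - 10
(5) = 35*y^3 + 29*y^2 - 14*y - 8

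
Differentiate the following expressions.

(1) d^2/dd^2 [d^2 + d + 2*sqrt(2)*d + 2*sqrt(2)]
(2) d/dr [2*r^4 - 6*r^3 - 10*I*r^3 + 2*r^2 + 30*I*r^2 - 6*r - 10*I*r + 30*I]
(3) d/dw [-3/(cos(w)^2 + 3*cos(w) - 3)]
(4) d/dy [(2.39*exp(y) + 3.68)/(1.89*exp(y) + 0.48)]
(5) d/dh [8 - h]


(1) = 2
(2) = 8*r^3 + r^2*(-18 - 30*I) + r*(4 + 60*I) - 6 - 10*I
(3) = -3*(2*cos(w) + 3)*sin(w)/(cos(w)^2 + 3*cos(w) - 3)^2
(4) = -5.808*exp(y)/(1.89*exp(y) + 0.48)^2
(5) = -1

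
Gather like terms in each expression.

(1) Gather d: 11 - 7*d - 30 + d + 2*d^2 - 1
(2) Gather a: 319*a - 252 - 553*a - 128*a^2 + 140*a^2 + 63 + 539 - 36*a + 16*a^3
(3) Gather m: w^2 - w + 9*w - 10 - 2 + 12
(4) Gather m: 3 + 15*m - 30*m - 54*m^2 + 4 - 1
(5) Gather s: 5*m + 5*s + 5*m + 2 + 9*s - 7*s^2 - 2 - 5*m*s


(1) = 2*d^2 - 6*d - 20
(2) = 16*a^3 + 12*a^2 - 270*a + 350
(3) = w^2 + 8*w
(4) = -54*m^2 - 15*m + 6
(5) = 10*m - 7*s^2 + s*(14 - 5*m)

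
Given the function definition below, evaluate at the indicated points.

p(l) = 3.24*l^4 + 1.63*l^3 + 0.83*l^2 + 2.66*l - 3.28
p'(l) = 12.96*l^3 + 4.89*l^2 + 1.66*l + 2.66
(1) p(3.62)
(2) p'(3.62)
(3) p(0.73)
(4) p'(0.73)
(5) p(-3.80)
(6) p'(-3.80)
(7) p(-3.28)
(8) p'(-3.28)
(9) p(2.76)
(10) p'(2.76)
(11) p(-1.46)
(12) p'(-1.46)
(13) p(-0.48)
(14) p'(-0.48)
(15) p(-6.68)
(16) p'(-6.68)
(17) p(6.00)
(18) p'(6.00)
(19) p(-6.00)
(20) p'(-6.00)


(1) = 650.94
(2) = 687.55
(3) = 0.66
(4) = 11.52
(5) = 584.74
(6) = -644.18
(7) = 314.41
(8) = -407.50
(9) = 232.66
(10) = 316.97
(11) = 4.25
(12) = -29.67
(13) = -4.37
(14) = 1.56
(15) = 5981.48
(16) = -3653.31
(17) = 4593.68
(18) = 2988.02
(19) = 3857.60
(20) = -2630.62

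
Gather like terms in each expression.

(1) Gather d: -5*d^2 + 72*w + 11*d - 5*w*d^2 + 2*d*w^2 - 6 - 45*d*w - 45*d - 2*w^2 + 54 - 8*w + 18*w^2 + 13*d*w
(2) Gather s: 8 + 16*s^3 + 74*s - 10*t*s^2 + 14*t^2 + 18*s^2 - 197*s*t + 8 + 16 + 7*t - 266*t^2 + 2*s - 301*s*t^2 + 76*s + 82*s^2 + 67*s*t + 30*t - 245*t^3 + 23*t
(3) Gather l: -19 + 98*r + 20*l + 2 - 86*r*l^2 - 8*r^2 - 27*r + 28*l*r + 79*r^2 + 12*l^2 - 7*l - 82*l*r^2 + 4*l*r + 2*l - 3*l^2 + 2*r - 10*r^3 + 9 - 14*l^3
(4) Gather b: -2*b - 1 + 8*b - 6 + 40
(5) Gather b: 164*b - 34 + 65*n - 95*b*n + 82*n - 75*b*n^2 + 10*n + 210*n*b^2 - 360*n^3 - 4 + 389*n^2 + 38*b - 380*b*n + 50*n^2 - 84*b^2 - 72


(1) = d^2*(-5*w - 5) + d*(2*w^2 - 32*w - 34) + 16*w^2 + 64*w + 48
(2) = 16*s^3 + s^2*(100 - 10*t) + s*(-301*t^2 - 130*t + 152) - 245*t^3 - 252*t^2 + 60*t + 32
(3) = -14*l^3 + l^2*(9 - 86*r) + l*(-82*r^2 + 32*r + 15) - 10*r^3 + 71*r^2 + 73*r - 8
(4) = 6*b + 33
(5) = b^2*(210*n - 84) + b*(-75*n^2 - 475*n + 202) - 360*n^3 + 439*n^2 + 157*n - 110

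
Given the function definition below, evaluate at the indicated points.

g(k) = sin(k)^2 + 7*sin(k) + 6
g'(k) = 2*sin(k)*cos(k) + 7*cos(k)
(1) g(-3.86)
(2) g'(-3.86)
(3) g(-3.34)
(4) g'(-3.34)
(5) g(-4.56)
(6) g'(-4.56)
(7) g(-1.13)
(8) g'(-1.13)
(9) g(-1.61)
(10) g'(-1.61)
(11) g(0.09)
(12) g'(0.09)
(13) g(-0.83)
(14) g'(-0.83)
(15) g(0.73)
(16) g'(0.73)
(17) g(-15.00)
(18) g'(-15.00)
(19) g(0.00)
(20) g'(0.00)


(1) = 11.04
(2) = -6.26
(3) = 7.42
(4) = -7.25
(5) = 13.90
(6) = -1.36
(7) = 0.49
(8) = 2.21
(9) = 0.00
(10) = -0.20
(11) = 6.64
(12) = 7.15
(13) = 1.38
(14) = 3.73
(15) = 11.11
(16) = 6.21
(17) = 1.87
(18) = -4.33
(19) = 6.00
(20) = 7.00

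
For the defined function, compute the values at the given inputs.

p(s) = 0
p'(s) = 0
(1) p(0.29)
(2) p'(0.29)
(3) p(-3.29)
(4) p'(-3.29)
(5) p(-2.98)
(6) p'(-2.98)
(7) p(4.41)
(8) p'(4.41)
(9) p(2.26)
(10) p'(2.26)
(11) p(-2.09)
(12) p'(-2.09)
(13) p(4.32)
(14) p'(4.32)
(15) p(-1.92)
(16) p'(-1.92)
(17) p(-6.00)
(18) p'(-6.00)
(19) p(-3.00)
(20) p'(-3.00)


(1) = 0.00
(2) = 0.00
(3) = 0.00
(4) = 0.00
(5) = 0.00
(6) = 0.00
(7) = 0.00
(8) = 0.00
(9) = 0.00
(10) = 0.00
(11) = 0.00
(12) = 0.00
(13) = 0.00
(14) = 0.00
(15) = 0.00
(16) = 0.00
(17) = 0.00
(18) = 0.00
(19) = 0.00
(20) = 0.00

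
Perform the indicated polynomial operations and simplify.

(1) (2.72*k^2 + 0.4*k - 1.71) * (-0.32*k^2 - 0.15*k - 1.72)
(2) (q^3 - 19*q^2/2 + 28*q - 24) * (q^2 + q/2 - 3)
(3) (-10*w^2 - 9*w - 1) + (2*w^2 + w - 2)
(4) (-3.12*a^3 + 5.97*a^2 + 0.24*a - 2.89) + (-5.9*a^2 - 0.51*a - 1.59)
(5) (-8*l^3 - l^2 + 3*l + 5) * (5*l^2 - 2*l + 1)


(1) = -0.8704*k^4 - 0.536*k^3 - 4.1912*k^2 - 0.4315*k + 2.9412
(2) = q^5 - 9*q^4 + 81*q^3/4 + 37*q^2/2 - 96*q + 72
(3) = -8*w^2 - 8*w - 3
(4) = -3.12*a^3 + 0.07*a^2 - 0.27*a - 4.48
(5) = -40*l^5 + 11*l^4 + 9*l^3 + 18*l^2 - 7*l + 5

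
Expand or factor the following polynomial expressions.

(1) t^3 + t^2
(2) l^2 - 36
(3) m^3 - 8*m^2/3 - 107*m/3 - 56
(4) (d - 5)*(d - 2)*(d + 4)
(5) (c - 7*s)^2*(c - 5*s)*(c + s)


(1) = t^2*(t + 1)
(2) = (l - 6)*(l + 6)
(3) = (m - 8)*(m + 7/3)*(m + 3)
(4) = d^3 - 3*d^2 - 18*d + 40
(5) = c^4 - 18*c^3*s + 100*c^2*s^2 - 126*c*s^3 - 245*s^4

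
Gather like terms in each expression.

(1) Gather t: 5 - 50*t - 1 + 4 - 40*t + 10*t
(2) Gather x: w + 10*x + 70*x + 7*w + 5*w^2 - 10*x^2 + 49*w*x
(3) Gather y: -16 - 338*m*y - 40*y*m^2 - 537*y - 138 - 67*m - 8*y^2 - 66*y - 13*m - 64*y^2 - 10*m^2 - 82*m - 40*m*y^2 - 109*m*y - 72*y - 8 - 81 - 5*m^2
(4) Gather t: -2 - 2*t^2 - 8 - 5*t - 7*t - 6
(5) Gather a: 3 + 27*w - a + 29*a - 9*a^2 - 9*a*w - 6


(1) = 8 - 80*t
(2) = 5*w^2 + 8*w - 10*x^2 + x*(49*w + 80)
(3) = -15*m^2 - 162*m + y^2*(-40*m - 72) + y*(-40*m^2 - 447*m - 675) - 243
(4) = -2*t^2 - 12*t - 16
(5) = -9*a^2 + a*(28 - 9*w) + 27*w - 3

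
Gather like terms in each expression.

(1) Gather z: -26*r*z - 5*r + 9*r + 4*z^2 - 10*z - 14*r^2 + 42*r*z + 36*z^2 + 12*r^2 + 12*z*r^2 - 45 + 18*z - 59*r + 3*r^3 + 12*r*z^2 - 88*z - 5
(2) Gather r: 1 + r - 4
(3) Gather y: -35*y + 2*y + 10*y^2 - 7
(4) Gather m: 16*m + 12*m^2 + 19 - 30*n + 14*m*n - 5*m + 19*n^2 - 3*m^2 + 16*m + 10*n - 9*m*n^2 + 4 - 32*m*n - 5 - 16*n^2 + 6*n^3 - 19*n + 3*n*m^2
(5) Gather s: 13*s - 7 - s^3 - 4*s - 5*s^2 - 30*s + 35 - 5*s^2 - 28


(1) = 3*r^3 - 2*r^2 - 55*r + z^2*(12*r + 40) + z*(12*r^2 + 16*r - 80) - 50
(2) = r - 3
(3) = 10*y^2 - 33*y - 7
(4) = m^2*(3*n + 9) + m*(-9*n^2 - 18*n + 27) + 6*n^3 + 3*n^2 - 39*n + 18
(5) = -s^3 - 10*s^2 - 21*s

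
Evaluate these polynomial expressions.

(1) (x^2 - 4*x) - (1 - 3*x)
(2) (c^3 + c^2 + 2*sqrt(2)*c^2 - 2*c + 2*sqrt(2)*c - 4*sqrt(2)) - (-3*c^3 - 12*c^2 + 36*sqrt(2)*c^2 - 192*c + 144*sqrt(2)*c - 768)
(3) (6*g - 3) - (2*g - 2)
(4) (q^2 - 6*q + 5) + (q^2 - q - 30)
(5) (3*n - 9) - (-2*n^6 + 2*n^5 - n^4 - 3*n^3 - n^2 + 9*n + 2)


(1) = x^2 - x - 1
(2) = 4*c^3 - 34*sqrt(2)*c^2 + 13*c^2 - 142*sqrt(2)*c + 190*c - 4*sqrt(2) + 768
(3) = 4*g - 1
(4) = 2*q^2 - 7*q - 25
(5) = 2*n^6 - 2*n^5 + n^4 + 3*n^3 + n^2 - 6*n - 11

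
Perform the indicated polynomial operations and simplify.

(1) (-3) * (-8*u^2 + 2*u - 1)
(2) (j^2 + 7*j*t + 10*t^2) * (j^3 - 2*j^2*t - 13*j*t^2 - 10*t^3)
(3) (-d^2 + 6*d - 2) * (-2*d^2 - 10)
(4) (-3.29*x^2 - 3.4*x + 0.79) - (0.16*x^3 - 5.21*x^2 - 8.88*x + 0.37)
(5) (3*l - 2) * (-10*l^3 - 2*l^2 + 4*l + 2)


(1) = 24*u^2 - 6*u + 3
(2) = j^5 + 5*j^4*t - 17*j^3*t^2 - 121*j^2*t^3 - 200*j*t^4 - 100*t^5
(3) = 2*d^4 - 12*d^3 + 14*d^2 - 60*d + 20
(4) = -0.16*x^3 + 1.92*x^2 + 5.48*x + 0.42
(5) = -30*l^4 + 14*l^3 + 16*l^2 - 2*l - 4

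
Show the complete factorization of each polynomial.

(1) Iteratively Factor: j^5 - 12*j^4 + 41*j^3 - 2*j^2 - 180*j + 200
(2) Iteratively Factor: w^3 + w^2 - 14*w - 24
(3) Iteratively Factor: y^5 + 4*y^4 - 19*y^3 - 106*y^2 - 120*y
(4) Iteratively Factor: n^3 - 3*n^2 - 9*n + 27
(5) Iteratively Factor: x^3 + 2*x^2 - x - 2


(1) = (j + 2)*(j^4 - 14*j^3 + 69*j^2 - 140*j + 100) = (j - 5)*(j + 2)*(j^3 - 9*j^2 + 24*j - 20) = (j - 5)*(j - 2)*(j + 2)*(j^2 - 7*j + 10) = (j - 5)^2*(j - 2)*(j + 2)*(j - 2)
(2) = (w + 3)*(w^2 - 2*w - 8) = (w - 4)*(w + 3)*(w + 2)
(3) = (y - 5)*(y^4 + 9*y^3 + 26*y^2 + 24*y) = (y - 5)*(y + 2)*(y^3 + 7*y^2 + 12*y) = (y - 5)*(y + 2)*(y + 4)*(y^2 + 3*y) = y*(y - 5)*(y + 2)*(y + 4)*(y + 3)
(4) = (n + 3)*(n^2 - 6*n + 9) = (n - 3)*(n + 3)*(n - 3)
(5) = (x - 1)*(x^2 + 3*x + 2) = (x - 1)*(x + 1)*(x + 2)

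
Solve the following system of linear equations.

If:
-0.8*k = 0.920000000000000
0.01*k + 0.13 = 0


Then:
No Solution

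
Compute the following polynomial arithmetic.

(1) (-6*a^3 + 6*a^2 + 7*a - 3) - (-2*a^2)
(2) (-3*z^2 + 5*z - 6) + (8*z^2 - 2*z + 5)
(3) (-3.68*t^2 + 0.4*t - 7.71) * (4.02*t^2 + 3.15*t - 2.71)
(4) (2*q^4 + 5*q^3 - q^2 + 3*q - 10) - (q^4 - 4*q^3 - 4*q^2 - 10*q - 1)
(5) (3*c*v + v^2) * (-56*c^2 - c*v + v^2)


(1) = -6*a^3 + 8*a^2 + 7*a - 3
(2) = 5*z^2 + 3*z - 1
(3) = -14.7936*t^4 - 9.984*t^3 - 19.7614*t^2 - 25.3705*t + 20.8941
(4) = q^4 + 9*q^3 + 3*q^2 + 13*q - 9
(5) = -168*c^3*v - 59*c^2*v^2 + 2*c*v^3 + v^4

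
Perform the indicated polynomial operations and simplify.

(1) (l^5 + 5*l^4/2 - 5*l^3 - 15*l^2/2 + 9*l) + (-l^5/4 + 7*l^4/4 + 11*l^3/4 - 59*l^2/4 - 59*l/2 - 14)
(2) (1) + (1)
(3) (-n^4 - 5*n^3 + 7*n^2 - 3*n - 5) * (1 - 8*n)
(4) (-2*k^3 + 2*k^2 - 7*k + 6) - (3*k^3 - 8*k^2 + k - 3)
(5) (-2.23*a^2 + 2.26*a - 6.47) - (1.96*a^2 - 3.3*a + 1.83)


(1) = 3*l^5/4 + 17*l^4/4 - 9*l^3/4 - 89*l^2/4 - 41*l/2 - 14
(2) = 2
(3) = 8*n^5 + 39*n^4 - 61*n^3 + 31*n^2 + 37*n - 5
(4) = -5*k^3 + 10*k^2 - 8*k + 9
(5) = -4.19*a^2 + 5.56*a - 8.3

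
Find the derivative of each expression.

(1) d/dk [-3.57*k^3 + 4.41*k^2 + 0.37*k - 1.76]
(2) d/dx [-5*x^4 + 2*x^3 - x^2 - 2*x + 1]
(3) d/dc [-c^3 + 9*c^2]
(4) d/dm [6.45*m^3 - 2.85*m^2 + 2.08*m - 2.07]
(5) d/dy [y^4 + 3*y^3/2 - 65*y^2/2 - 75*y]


(1) = -10.71*k^2 + 8.82*k + 0.37
(2) = -20*x^3 + 6*x^2 - 2*x - 2
(3) = 3*c*(6 - c)
(4) = 19.35*m^2 - 5.7*m + 2.08
(5) = 4*y^3 + 9*y^2/2 - 65*y - 75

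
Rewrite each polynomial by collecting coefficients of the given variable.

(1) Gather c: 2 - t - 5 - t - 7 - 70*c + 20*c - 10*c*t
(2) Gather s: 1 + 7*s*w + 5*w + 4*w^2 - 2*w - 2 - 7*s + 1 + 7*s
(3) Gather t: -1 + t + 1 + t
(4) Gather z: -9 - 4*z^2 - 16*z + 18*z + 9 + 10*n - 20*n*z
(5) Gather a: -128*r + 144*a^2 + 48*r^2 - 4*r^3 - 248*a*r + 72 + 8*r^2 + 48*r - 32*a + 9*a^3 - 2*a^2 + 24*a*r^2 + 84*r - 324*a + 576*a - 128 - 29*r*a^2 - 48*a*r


(1) = c*(-10*t - 50) - 2*t - 10
(2) = 7*s*w + 4*w^2 + 3*w
(3) = 2*t
(4) = 10*n - 4*z^2 + z*(2 - 20*n)
(5) = 9*a^3 + a^2*(142 - 29*r) + a*(24*r^2 - 296*r + 220) - 4*r^3 + 56*r^2 + 4*r - 56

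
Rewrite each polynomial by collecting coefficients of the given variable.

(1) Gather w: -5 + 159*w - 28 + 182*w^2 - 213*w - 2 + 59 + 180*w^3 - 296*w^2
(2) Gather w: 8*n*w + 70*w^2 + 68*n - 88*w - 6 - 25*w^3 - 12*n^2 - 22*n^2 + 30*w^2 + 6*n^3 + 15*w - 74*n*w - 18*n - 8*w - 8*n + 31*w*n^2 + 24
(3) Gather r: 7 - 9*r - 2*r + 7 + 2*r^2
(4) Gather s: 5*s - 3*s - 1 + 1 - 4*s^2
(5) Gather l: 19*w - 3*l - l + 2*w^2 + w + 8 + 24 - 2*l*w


(1) = 180*w^3 - 114*w^2 - 54*w + 24
(2) = 6*n^3 - 34*n^2 + 42*n - 25*w^3 + 100*w^2 + w*(31*n^2 - 66*n - 81) + 18
(3) = 2*r^2 - 11*r + 14
(4) = -4*s^2 + 2*s
(5) = l*(-2*w - 4) + 2*w^2 + 20*w + 32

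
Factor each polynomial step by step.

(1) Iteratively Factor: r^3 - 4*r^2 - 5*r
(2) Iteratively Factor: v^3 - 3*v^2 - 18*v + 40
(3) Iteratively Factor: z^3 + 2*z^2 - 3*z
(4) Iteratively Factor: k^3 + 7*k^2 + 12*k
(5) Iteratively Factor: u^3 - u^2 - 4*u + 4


(1) = (r + 1)*(r^2 - 5*r) = (r - 5)*(r + 1)*(r)
(2) = (v - 5)*(v^2 + 2*v - 8) = (v - 5)*(v - 2)*(v + 4)
(3) = (z - 1)*(z^2 + 3*z) = z*(z - 1)*(z + 3)
(4) = (k + 4)*(k^2 + 3*k) = (k + 3)*(k + 4)*(k)
(5) = (u - 1)*(u^2 - 4) = (u - 1)*(u + 2)*(u - 2)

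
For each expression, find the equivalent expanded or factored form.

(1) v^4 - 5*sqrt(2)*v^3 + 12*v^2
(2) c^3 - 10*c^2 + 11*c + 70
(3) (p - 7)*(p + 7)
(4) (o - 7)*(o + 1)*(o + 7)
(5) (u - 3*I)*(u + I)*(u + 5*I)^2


(1) = v^2*(v - 3*sqrt(2))*(v - 2*sqrt(2))
(2) = (c - 7)*(c - 5)*(c + 2)
(3) = p^2 - 49
(4) = o^3 + o^2 - 49*o - 49
(5) = u^4 + 8*I*u^3 - 2*u^2 + 80*I*u - 75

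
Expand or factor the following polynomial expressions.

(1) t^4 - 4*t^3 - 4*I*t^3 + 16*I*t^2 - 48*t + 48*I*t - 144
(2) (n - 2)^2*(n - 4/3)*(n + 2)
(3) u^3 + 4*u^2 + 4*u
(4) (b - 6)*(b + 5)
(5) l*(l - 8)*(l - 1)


(1) = (t - 6)*(t + 2)*(t - 6*I)*(t + 2*I)
(2) = n^4 - 10*n^3/3 - 4*n^2/3 + 40*n/3 - 32/3
(3) = u*(u + 2)^2
(4) = b^2 - b - 30
(5) = l^3 - 9*l^2 + 8*l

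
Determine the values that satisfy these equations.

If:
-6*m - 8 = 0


Then:
m = -4/3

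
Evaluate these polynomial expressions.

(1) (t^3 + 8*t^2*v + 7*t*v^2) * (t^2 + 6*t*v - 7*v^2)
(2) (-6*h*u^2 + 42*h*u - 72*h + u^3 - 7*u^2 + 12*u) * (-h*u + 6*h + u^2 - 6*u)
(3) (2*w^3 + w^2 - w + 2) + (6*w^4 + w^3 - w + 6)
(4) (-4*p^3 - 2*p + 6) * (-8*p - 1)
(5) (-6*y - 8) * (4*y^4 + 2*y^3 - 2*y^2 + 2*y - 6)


(1) = t^5 + 14*t^4*v + 48*t^3*v^2 - 14*t^2*v^3 - 49*t*v^4
(2) = 6*h^2*u^3 - 78*h^2*u^2 + 324*h^2*u - 432*h^2 - 7*h*u^4 + 91*h*u^3 - 378*h*u^2 + 504*h*u + u^5 - 13*u^4 + 54*u^3 - 72*u^2
(3) = 6*w^4 + 3*w^3 + w^2 - 2*w + 8
(4) = 32*p^4 + 4*p^3 + 16*p^2 - 46*p - 6
(5) = -24*y^5 - 44*y^4 - 4*y^3 + 4*y^2 + 20*y + 48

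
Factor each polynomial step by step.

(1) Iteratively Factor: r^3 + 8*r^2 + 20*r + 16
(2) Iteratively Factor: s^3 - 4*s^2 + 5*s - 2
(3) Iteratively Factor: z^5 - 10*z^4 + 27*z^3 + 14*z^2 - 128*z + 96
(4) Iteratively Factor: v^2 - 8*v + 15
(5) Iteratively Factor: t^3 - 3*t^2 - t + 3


(1) = (r + 2)*(r^2 + 6*r + 8) = (r + 2)*(r + 4)*(r + 2)
(2) = (s - 1)*(s^2 - 3*s + 2) = (s - 2)*(s - 1)*(s - 1)
(3) = (z - 4)*(z^4 - 6*z^3 + 3*z^2 + 26*z - 24) = (z - 4)*(z - 1)*(z^3 - 5*z^2 - 2*z + 24) = (z - 4)*(z - 1)*(z + 2)*(z^2 - 7*z + 12) = (z - 4)^2*(z - 1)*(z + 2)*(z - 3)
(4) = (v - 5)*(v - 3)
(5) = (t + 1)*(t^2 - 4*t + 3) = (t - 3)*(t + 1)*(t - 1)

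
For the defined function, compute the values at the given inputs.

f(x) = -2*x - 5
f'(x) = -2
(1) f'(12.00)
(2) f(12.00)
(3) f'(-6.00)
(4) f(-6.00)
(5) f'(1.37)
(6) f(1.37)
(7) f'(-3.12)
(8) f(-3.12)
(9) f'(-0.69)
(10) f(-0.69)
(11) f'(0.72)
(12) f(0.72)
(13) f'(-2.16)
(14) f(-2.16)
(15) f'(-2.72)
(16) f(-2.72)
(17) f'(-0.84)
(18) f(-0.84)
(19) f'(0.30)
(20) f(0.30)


(1) = -2.00
(2) = -29.00
(3) = -2.00
(4) = 7.00
(5) = -2.00
(6) = -7.74
(7) = -2.00
(8) = 1.24
(9) = -2.00
(10) = -3.62
(11) = -2.00
(12) = -6.44
(13) = -2.00
(14) = -0.68
(15) = -2.00
(16) = 0.44
(17) = -2.00
(18) = -3.32
(19) = -2.00
(20) = -5.60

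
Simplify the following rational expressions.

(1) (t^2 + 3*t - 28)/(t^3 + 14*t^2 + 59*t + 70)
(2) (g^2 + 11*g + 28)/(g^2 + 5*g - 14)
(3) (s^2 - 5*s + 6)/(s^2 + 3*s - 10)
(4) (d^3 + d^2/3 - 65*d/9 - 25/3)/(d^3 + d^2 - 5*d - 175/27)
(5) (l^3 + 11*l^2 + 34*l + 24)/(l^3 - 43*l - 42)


(1) = (t - 4)/(t^2 + 7*t + 10)
(2) = (g + 4)/(g - 2)
(3) = (s - 3)/(s + 5)
(4) = (3*d - 9)/(3*d - 7)
(5) = (l + 4)/(l - 7)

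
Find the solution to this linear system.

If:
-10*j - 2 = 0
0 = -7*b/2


Then:
b = 0
j = -1/5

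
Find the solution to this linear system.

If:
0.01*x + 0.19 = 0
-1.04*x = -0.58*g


Then:
g = -34.07
x = -19.00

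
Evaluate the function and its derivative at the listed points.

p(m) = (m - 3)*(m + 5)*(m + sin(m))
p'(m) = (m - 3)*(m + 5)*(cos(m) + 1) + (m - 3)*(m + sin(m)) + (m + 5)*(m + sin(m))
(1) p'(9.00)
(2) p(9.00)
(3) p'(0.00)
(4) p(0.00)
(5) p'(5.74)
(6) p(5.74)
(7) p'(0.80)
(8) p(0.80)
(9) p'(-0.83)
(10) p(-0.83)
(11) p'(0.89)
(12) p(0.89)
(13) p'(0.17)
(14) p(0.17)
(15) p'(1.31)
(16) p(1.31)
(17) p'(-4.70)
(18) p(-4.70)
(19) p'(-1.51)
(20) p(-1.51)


(1) = 195.71
(2) = 790.62
(3) = -30.00
(4) = 0.00
(5) = 125.03
(6) = 153.70
(7) = -16.19
(8) = -19.36
(9) = -27.28
(10) = 25.04
(11) = -13.95
(12) = -20.72
(13) = -28.26
(14) = -4.96
(15) = -2.90
(16) = -24.27
(17) = 25.10
(18) = 8.55
(19) = -14.14
(20) = 39.48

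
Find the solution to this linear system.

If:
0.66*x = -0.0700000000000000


Then:
x = -0.11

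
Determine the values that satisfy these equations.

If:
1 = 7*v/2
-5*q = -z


Then:
q = z/5
v = 2/7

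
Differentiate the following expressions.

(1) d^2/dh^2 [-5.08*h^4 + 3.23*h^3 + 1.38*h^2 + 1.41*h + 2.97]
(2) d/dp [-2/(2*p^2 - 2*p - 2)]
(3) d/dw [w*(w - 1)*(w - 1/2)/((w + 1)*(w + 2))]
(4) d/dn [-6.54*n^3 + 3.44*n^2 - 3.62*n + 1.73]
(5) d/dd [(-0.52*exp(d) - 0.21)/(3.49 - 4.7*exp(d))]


(1) = -60.96*h^2 + 19.38*h + 2.76
(2) = (2*p - 1)/(-p^2 + p + 1)^2
(3) = (w^4 + 6*w^3 + w^2 - 6*w + 1)/(w^4 + 6*w^3 + 13*w^2 + 12*w + 4)
(4) = -19.62*n^2 + 6.88*n - 3.62
(5) = -2.8018*exp(d)/(4.7*exp(d) - 3.49)^2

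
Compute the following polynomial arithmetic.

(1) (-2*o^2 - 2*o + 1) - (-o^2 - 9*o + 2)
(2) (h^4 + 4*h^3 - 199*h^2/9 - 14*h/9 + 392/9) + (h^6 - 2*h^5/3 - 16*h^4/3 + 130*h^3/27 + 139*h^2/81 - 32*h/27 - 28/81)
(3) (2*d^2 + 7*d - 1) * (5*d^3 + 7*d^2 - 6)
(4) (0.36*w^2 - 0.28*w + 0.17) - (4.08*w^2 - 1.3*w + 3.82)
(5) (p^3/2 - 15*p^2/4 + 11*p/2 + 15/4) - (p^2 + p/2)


(1) = -o^2 + 7*o - 1
(2) = h^6 - 2*h^5/3 - 13*h^4/3 + 238*h^3/27 - 1652*h^2/81 - 74*h/27 + 3500/81
(3) = 10*d^5 + 49*d^4 + 44*d^3 - 19*d^2 - 42*d + 6
(4) = -3.72*w^2 + 1.02*w - 3.65
(5) = p^3/2 - 19*p^2/4 + 5*p + 15/4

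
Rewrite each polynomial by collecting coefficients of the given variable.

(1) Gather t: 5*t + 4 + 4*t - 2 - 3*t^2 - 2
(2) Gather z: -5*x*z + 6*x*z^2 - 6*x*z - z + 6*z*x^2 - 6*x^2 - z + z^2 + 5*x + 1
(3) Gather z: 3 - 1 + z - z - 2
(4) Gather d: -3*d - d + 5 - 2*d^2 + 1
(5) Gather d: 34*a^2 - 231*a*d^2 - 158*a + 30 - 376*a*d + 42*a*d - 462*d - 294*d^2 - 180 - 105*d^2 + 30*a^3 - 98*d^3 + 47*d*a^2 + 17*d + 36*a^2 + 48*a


(1) = -3*t^2 + 9*t
(2) = -6*x^2 + 5*x + z^2*(6*x + 1) + z*(6*x^2 - 11*x - 2) + 1
(3) = 0
(4) = -2*d^2 - 4*d + 6
(5) = 30*a^3 + 70*a^2 - 110*a - 98*d^3 + d^2*(-231*a - 399) + d*(47*a^2 - 334*a - 445) - 150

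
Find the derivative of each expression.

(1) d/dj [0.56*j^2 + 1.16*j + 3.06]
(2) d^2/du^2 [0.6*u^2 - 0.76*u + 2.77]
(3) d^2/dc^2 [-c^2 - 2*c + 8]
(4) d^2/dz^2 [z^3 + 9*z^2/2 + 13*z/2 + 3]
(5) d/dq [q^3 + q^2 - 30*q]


(1) = 1.12*j + 1.16
(2) = 1.20000000000000
(3) = -2
(4) = 6*z + 9
(5) = 3*q^2 + 2*q - 30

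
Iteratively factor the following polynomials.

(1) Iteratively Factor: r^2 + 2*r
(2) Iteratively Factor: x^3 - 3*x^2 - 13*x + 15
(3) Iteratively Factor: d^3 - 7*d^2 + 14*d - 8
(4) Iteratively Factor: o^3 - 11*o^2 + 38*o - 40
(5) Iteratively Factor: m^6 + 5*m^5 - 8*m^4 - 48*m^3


(1) = (r)*(r + 2)
(2) = (x - 5)*(x^2 + 2*x - 3) = (x - 5)*(x - 1)*(x + 3)
(3) = (d - 1)*(d^2 - 6*d + 8) = (d - 4)*(d - 1)*(d - 2)
(4) = (o - 5)*(o^2 - 6*o + 8) = (o - 5)*(o - 2)*(o - 4)
(5) = (m)*(m^5 + 5*m^4 - 8*m^3 - 48*m^2) = m^2*(m^4 + 5*m^3 - 8*m^2 - 48*m) = m^3*(m^3 + 5*m^2 - 8*m - 48) = m^3*(m + 4)*(m^2 + m - 12) = m^3*(m - 3)*(m + 4)*(m + 4)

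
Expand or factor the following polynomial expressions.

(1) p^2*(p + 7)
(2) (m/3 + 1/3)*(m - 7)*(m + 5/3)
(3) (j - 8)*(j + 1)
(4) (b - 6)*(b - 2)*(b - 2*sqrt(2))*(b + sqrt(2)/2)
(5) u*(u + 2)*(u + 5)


(1) = p^3 + 7*p^2
(2) = m^3/3 - 13*m^2/9 - 17*m/3 - 35/9
(3) = j^2 - 7*j - 8
(4) = b^4 - 8*b^3 - 3*sqrt(2)*b^3/2 + 10*b^2 + 12*sqrt(2)*b^2 - 18*sqrt(2)*b + 16*b - 24
(5) = u^3 + 7*u^2 + 10*u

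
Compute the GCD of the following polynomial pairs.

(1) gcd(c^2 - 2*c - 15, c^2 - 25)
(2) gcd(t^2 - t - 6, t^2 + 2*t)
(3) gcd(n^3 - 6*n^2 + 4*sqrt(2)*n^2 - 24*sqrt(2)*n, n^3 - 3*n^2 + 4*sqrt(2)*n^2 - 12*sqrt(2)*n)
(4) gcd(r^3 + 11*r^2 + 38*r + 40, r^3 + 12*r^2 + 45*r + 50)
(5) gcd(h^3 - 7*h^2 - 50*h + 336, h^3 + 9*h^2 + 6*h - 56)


(1) = gcd((c - 5)*(c + 3), (c - 5)*(c + 5)) = c - 5
(2) = gcd((t - 3)*(t + 2), t*(t + 2)) = t + 2
(3) = n^2 + 4*sqrt(2)*n
(4) = gcd((r + 2)*(r + 4)*(r + 5), (r + 2)*(r + 5)^2) = r^2 + 7*r + 10
(5) = gcd((h - 8)*(h - 6)*(h + 7), (h - 2)*(h + 4)*(h + 7)) = h + 7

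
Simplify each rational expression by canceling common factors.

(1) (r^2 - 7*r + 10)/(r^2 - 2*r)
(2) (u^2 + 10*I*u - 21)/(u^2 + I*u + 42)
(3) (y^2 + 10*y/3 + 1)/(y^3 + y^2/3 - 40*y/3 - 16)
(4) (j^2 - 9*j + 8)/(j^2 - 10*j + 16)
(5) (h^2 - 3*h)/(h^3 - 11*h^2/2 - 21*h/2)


(1) = (r - 5)/r
(2) = (u + 3*I)/(u - 6*I)
(3) = (3*y + 1)/(3*y^2 - 8*y - 16)
(4) = (j - 1)/(j - 2)
(5) = (2*h - 6)/(2*h^2 - 11*h - 21)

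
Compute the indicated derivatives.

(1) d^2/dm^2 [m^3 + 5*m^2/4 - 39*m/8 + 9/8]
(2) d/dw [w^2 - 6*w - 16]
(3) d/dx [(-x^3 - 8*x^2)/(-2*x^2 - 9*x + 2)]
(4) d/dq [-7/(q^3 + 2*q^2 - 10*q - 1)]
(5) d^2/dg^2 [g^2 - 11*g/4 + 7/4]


(1) = 6*m + 5/2
(2) = 2*w - 6
(3) = 2*x*(x^3 + 9*x^2 + 33*x - 16)/(4*x^4 + 36*x^3 + 73*x^2 - 36*x + 4)
(4) = 7*(3*q^2 + 4*q - 10)/(q^3 + 2*q^2 - 10*q - 1)^2
(5) = 2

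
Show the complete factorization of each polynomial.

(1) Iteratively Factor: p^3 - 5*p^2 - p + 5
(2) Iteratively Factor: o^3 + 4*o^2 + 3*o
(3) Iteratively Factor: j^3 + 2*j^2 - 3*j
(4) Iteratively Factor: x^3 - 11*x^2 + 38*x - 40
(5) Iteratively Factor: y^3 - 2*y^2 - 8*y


(1) = (p + 1)*(p^2 - 6*p + 5) = (p - 1)*(p + 1)*(p - 5)
(2) = (o)*(o^2 + 4*o + 3) = o*(o + 1)*(o + 3)
(3) = (j - 1)*(j^2 + 3*j) = j*(j - 1)*(j + 3)
(4) = (x - 4)*(x^2 - 7*x + 10) = (x - 4)*(x - 2)*(x - 5)
(5) = (y - 4)*(y^2 + 2*y) = (y - 4)*(y + 2)*(y)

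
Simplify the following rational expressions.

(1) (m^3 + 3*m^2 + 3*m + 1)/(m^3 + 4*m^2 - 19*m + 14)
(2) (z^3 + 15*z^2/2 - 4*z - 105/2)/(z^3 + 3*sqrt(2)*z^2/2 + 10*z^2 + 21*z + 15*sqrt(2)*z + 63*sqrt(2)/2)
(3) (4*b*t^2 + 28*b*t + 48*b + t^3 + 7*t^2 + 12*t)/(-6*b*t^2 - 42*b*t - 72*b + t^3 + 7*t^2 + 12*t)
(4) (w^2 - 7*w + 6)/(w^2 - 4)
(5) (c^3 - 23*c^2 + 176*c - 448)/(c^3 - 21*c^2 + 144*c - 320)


(1) = (m^3 + 3*m^2 + 3*m + 1)/(m^3 + 4*m^2 - 19*m + 14)
(2) = (4*z - 10)/(4*z + 6*sqrt(2))
(3) = (4*b + t)/(-6*b + t)
(4) = (w^2 - 7*w + 6)/(w^2 - 4)
(5) = (c - 7)/(c - 5)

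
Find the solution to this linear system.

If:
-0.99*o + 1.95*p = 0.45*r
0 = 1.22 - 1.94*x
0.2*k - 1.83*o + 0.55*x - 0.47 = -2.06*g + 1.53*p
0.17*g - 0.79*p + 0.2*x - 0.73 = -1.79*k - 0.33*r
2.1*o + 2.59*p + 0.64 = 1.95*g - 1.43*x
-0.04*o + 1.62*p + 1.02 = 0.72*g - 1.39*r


Then:
g = -1.80
k = 0.26
o = -1.36
p = -0.85
r = -0.71
x = 0.63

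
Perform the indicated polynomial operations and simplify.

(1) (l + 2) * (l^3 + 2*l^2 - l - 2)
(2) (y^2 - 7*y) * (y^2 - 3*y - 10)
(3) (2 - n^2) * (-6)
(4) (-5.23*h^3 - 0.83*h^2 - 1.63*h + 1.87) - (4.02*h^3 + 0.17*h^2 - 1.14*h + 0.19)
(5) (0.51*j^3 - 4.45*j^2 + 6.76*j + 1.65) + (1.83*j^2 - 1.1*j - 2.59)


(1) = l^4 + 4*l^3 + 3*l^2 - 4*l - 4
(2) = y^4 - 10*y^3 + 11*y^2 + 70*y
(3) = 6*n^2 - 12
(4) = -9.25*h^3 - 1.0*h^2 - 0.49*h + 1.68
(5) = 0.51*j^3 - 2.62*j^2 + 5.66*j - 0.94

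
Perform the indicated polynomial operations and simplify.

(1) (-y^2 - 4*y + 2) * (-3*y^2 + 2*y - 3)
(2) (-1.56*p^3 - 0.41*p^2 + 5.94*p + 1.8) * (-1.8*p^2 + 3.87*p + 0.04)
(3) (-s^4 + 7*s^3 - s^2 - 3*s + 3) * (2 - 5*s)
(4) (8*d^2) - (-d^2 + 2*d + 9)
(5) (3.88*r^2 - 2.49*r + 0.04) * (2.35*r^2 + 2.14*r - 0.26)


(1) = 3*y^4 + 10*y^3 - 11*y^2 + 16*y - 6
(2) = 2.808*p^5 - 5.2992*p^4 - 12.3411*p^3 + 19.7314*p^2 + 7.2036*p + 0.072
(3) = 5*s^5 - 37*s^4 + 19*s^3 + 13*s^2 - 21*s + 6
(4) = 9*d^2 - 2*d - 9
(5) = 9.118*r^4 + 2.4517*r^3 - 6.2434*r^2 + 0.733*r - 0.0104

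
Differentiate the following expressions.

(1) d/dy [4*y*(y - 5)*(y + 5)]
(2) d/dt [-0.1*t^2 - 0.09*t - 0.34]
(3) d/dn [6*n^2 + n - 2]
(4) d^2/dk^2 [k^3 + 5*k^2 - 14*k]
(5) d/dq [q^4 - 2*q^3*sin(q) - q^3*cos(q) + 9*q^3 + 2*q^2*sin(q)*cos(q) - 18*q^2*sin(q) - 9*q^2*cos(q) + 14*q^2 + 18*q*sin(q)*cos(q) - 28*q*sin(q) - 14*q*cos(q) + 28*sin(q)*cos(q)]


(1) = 12*y^2 - 100
(2) = -0.2*t - 0.09
(3) = 12*n + 1
(4) = 6*k + 10
(5) = q^3*sin(q) - 2*q^3*cos(q) + 4*q^3 + 3*q^2*sin(q) - 21*q^2*cos(q) + 2*q^2*cos(2*q) + 27*q^2 - 22*q*sin(q) + 2*q*sin(2*q) - 46*q*cos(q) + 18*q*cos(2*q) + 28*q - 28*sin(q) + 9*sin(2*q) - 14*cos(q) + 28*cos(2*q)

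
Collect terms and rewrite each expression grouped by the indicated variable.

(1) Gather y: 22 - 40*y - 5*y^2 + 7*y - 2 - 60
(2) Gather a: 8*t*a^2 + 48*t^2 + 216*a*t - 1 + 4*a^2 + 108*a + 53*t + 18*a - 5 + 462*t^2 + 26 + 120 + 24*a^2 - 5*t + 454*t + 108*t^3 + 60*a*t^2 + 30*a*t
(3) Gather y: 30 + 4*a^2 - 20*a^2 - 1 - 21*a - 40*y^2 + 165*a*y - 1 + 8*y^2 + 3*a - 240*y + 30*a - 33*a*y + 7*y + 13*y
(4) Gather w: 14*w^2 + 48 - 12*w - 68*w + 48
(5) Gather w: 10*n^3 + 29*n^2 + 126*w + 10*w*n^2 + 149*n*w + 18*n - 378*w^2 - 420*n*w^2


(1) = -5*y^2 - 33*y - 40
(2) = a^2*(8*t + 28) + a*(60*t^2 + 246*t + 126) + 108*t^3 + 510*t^2 + 502*t + 140
(3) = -16*a^2 + 12*a - 32*y^2 + y*(132*a - 220) + 28
(4) = 14*w^2 - 80*w + 96
(5) = 10*n^3 + 29*n^2 + 18*n + w^2*(-420*n - 378) + w*(10*n^2 + 149*n + 126)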